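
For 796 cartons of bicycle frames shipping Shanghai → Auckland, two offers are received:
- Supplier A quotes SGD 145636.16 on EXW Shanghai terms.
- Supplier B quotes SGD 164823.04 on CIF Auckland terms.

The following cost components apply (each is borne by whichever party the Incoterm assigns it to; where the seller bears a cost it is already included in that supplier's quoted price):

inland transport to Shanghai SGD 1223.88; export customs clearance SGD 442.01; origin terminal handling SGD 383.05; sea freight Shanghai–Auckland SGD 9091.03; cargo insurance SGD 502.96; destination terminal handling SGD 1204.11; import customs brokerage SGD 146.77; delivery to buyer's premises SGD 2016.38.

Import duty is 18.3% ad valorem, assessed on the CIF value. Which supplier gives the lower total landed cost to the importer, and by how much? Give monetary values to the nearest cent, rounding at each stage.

Supplier A (EXW):
CIF value = EXW price + inland to port + export clearance + origin terminal + freight + insurance = 145636.16 + 1223.88 + 442.01 + 383.05 + 9091.03 + 502.96 = 157279.09
Import duty = 157279.09 × 18.3% = 28782.07
Buyer bears (A): 1223.88 + 442.01 + 383.05 + 9091.03 + 502.96 + 1204.11 + 146.77 + 2016.38 = 15010.19
Landed cost (A) = invoice 145636.16 + 15010.19 + duty 28782.07 = 189428.42
Supplier B (CIF):
The CIF price already equals the CIF value: 164823.04
Import duty = 164823.04 × 18.3% = 30162.62
Buyer bears (B): 1204.11 + 146.77 + 2016.38 = 3367.26
Landed cost (B) = invoice 164823.04 + 3367.26 + duty 30162.62 = 198352.92
Difference = |189428.42 − 198352.92| = 8924.50

Supplier A is cheaper by SGD 8924.50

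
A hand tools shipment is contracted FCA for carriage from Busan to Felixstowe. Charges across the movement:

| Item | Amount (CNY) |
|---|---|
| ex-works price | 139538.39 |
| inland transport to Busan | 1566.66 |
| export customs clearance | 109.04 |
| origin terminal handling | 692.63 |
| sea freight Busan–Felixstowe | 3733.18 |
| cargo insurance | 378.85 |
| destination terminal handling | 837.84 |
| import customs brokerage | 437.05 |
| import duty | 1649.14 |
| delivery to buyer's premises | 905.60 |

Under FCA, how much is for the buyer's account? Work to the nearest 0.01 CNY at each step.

Buyer's account: CNY 8634.29

FCA: the seller delivers export-cleared goods to the carrier; the buyer bears costs from that point.
Seller's account: goods 139538.39 + inland to port 1566.66 + export clearance 109.04 = 141214.09
Buyer's account: origin terminal 692.63 + freight 3733.18 + insurance 378.85 + destination terminal 837.84 + brokerage 437.05 + duty 1649.14 + delivery 905.60 = 8634.29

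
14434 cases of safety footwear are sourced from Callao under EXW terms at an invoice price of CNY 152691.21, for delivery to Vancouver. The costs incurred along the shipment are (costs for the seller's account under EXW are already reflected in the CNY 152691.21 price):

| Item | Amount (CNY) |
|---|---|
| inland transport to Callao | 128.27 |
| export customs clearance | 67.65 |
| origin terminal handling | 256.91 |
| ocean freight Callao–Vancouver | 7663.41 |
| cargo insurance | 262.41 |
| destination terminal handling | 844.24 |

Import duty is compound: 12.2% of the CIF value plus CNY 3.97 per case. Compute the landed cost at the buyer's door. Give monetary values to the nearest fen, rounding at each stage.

Total landed cost: CNY 238867.60

EXW: the seller makes goods available at their premises; the buyer bears all onward costs.
CIF value = EXW price + inland to port + export clearance + origin terminal + freight + insurance = 152691.21 + 128.27 + 67.65 + 256.91 + 7663.41 + 262.41 = 161069.86
Ad valorem component: 161069.86 × 12.2% = 19650.52
Specific component: 14434 × 3.97 = 57302.98
Import duty = 19650.52 + 57302.98 = 76953.50
Buyer bears: inland to port 128.27 + export clearance 67.65 + origin terminal 256.91 + freight 7663.41 + insurance 262.41 + destination terminal 844.24 + duty 76953.50 = 86176.39
Landed cost = invoice 152691.21 + 86176.39 = 238867.60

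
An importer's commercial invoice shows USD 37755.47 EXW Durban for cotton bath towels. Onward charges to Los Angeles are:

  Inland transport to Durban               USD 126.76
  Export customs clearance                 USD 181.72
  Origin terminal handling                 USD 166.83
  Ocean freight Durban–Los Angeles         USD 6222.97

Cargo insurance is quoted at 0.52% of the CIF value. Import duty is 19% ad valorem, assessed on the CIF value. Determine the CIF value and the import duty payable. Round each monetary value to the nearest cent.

CIF value: USD 44686.12; import duty: USD 8490.36

Let C be the CIF value. C = EXW price + pre-shipment costs + freight + 0.52% × C
C − 0.52% × C = 37755.47 + 126.76 + 181.72 + 166.83 + 6222.97
0.9948 × C = 44453.75
C = 44453.75 / 0.9948 = 44686.12
Insurance premium = 0.52% × 44686.12 = 232.37
Import duty = 44686.12 × 19% = 8490.36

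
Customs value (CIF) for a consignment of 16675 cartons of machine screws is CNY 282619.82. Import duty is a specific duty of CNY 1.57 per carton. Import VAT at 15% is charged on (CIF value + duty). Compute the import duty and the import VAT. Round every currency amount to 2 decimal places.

Import duty: CNY 26179.75; import VAT: CNY 46319.94

Import duty = 16675 × 1.57 = 26179.75
VAT base = CIF + duty = 282619.82 + 26179.75 = 308799.57
Import VAT = 308799.57 × 15% = 46319.94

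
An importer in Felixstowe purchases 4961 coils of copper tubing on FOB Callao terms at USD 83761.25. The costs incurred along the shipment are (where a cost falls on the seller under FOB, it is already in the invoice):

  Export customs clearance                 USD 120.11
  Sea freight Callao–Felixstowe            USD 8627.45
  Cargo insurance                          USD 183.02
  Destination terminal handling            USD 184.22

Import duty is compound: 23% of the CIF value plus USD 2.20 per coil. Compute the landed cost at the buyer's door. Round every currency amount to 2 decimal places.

Total landed cost: USD 124961.64

FOB: the seller bears costs until goods are on board at the origin port; the buyer bears freight, insurance and all costs thereafter.
Already in the invoice (seller's account under FOB): export clearance — exclude.
CIF value = FOB price + freight + insurance = 83761.25 + 8627.45 + 183.02 = 92571.72
Ad valorem component: 92571.72 × 23% = 21291.50
Specific component: 4961 × 2.20 = 10914.20
Import duty = 21291.50 + 10914.20 = 32205.70
Buyer bears: freight 8627.45 + insurance 183.02 + destination terminal 184.22 + duty 32205.70 = 41200.39
Landed cost = invoice 83761.25 + 41200.39 = 124961.64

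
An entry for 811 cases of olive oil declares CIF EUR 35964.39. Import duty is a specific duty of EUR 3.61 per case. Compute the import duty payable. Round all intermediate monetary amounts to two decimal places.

Import duty: EUR 2927.71

Import duty = 811 × 3.61 = 2927.71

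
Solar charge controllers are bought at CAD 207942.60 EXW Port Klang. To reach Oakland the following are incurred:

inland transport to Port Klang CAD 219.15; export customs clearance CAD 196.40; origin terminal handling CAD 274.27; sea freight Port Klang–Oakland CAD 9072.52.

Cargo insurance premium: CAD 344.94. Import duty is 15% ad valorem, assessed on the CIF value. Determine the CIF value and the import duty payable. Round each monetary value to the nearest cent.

CIF value: CAD 218049.88; import duty: CAD 32707.48

CIF = EXW price + pre-shipment costs + freight + insurance
CIF = 207942.60 + 219.15 + 196.40 + 274.27 + 9072.52 + 344.94 = 218049.88
Import duty = 218049.88 × 15% = 32707.48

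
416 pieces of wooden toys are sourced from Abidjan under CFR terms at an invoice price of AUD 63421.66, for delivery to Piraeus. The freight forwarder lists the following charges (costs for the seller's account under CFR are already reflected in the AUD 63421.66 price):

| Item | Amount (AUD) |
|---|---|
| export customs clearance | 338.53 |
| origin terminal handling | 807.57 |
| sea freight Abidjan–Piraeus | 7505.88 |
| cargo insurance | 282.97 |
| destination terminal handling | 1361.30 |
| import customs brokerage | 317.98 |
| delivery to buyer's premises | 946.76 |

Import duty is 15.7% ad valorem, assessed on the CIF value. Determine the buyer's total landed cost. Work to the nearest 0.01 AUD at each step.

CFR: the seller pays costs through ocean freight to the destination port, but not insurance.
Already in the invoice (seller's account under CFR): export clearance, origin terminal, freight — exclude.
CIF value = CFR price + insurance = 63421.66 + 282.97 = 63704.63
Import duty = 63704.63 × 15.7% = 10001.63
Buyer bears: insurance 282.97 + destination terminal 1361.30 + brokerage 317.98 + delivery 946.76 + duty 10001.63 = 12910.64
Landed cost = invoice 63421.66 + 12910.64 = 76332.30

Total landed cost: AUD 76332.30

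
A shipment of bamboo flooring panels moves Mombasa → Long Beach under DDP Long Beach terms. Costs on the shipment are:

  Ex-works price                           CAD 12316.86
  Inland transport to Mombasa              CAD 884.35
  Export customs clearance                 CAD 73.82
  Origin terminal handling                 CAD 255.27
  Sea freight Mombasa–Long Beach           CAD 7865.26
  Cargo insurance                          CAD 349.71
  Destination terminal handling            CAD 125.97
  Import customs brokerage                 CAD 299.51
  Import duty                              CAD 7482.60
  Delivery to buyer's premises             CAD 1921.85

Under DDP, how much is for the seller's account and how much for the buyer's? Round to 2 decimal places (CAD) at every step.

Seller: CAD 31575.20; buyer: CAD 0.00

DDP: the seller bears all costs including import duty.
Seller's account: goods 12316.86 + inland to port 884.35 + export clearance 73.82 + origin terminal 255.27 + freight 7865.26 + insurance 349.71 + destination terminal 125.97 + brokerage 299.51 + duty 7482.60 + delivery 1921.85 = 31575.20
Buyer's account: 0.00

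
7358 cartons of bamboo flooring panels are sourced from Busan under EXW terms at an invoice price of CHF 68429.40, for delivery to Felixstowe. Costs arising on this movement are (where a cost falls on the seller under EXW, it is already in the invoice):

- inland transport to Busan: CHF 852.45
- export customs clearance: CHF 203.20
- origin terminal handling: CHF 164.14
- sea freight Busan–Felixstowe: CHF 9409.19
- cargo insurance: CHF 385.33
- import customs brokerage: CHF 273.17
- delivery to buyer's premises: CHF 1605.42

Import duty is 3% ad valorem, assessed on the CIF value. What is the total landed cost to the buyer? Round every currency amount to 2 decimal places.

Total landed cost: CHF 83705.61

EXW: the seller makes goods available at their premises; the buyer bears all onward costs.
CIF value = EXW price + inland to port + export clearance + origin terminal + freight + insurance = 68429.40 + 852.45 + 203.20 + 164.14 + 9409.19 + 385.33 = 79443.71
Import duty = 79443.71 × 3% = 2383.31
Buyer bears: inland to port 852.45 + export clearance 203.20 + origin terminal 164.14 + freight 9409.19 + insurance 385.33 + brokerage 273.17 + delivery 1605.42 + duty 2383.31 = 15276.21
Landed cost = invoice 68429.40 + 15276.21 = 83705.61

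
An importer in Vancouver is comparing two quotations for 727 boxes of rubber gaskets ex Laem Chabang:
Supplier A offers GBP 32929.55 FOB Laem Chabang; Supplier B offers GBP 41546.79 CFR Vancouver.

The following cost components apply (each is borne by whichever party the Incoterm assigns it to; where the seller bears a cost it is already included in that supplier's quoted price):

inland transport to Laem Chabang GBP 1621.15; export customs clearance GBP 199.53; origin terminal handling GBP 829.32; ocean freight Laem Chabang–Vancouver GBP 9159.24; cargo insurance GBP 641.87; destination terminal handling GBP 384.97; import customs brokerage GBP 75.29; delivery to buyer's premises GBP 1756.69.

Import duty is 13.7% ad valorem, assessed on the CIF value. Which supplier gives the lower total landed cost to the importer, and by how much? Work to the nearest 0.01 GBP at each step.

Supplier A (FOB):
CIF value = FOB price + freight + insurance = 32929.55 + 9159.24 + 641.87 = 42730.66
Import duty = 42730.66 × 13.7% = 5854.10
Buyer bears (A): 9159.24 + 641.87 + 384.97 + 75.29 + 1756.69 = 12018.06
Landed cost (A) = invoice 32929.55 + 12018.06 + duty 5854.10 = 50801.71
Supplier B (CFR):
CIF value = CFR price + insurance = 41546.79 + 641.87 = 42188.66
Import duty = 42188.66 × 13.7% = 5779.85
Buyer bears (B): 641.87 + 384.97 + 75.29 + 1756.69 = 2858.82
Landed cost (B) = invoice 41546.79 + 2858.82 + duty 5779.85 = 50185.46
Difference = |50801.71 − 50185.46| = 616.25

Supplier B is cheaper by GBP 616.25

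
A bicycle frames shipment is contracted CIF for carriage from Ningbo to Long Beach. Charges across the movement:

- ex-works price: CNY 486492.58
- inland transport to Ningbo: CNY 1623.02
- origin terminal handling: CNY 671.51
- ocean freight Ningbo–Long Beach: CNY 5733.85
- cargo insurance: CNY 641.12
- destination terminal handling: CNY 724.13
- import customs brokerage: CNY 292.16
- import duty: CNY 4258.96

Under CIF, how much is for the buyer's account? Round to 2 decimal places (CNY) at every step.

Buyer's account: CNY 5275.25

CIF: the seller pays costs through ocean freight and marine insurance to the destination port.
Seller's account: goods 486492.58 + inland to port 1623.02 + origin terminal 671.51 + freight 5733.85 + insurance 641.12 = 495162.08
Buyer's account: destination terminal 724.13 + brokerage 292.16 + duty 4258.96 = 5275.25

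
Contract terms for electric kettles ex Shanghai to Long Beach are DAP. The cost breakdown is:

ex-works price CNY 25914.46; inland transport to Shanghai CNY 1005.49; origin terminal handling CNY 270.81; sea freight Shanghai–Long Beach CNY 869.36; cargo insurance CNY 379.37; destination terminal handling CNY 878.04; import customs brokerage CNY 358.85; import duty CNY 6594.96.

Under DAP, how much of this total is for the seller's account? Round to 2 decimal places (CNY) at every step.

DAP: the seller bears all costs to the named destination except import duty and clearance.
Seller's account: goods 25914.46 + inland to port 1005.49 + origin terminal 270.81 + freight 869.36 + insurance 379.37 + destination terminal 878.04 = 29317.53
Buyer's account: brokerage 358.85 + duty 6594.96 = 6953.81

Seller's account: CNY 29317.53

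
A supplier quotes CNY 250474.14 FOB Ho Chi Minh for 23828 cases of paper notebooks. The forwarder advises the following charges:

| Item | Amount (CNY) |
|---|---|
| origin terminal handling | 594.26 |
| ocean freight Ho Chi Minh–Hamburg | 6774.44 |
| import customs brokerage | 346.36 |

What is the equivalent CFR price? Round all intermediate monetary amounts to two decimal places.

Not relevant to the conversion: origin terminal — on the seller under both FOB and CFR; already in the FOB price and stays in the CFR price. brokerage — on the buyer under both terms; not part of either seller's price.
From FOB to CFR, the seller additionally bears: freight.
CFR price = 250474.14 + 6774.44 = 257248.58

CFR price: CNY 257248.58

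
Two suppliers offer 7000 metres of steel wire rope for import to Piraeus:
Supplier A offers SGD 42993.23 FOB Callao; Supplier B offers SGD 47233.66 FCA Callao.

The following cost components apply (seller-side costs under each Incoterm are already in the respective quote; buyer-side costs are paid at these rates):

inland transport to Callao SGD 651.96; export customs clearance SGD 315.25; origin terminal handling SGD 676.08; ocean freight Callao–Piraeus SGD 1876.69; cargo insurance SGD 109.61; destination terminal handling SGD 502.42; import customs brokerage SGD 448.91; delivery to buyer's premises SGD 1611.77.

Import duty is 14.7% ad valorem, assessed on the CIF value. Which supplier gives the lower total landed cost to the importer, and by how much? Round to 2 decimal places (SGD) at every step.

Supplier A (FOB):
CIF value = FOB price + freight + insurance = 42993.23 + 1876.69 + 109.61 = 44979.53
Import duty = 44979.53 × 14.7% = 6611.99
Buyer bears (A): 1876.69 + 109.61 + 502.42 + 448.91 + 1611.77 = 4549.40
Landed cost (A) = invoice 42993.23 + 4549.40 + duty 6611.99 = 54154.62
Supplier B (FCA):
CIF value = FCA price + origin terminal + freight + insurance = 47233.66 + 676.08 + 1876.69 + 109.61 = 49896.04
Import duty = 49896.04 × 14.7% = 7334.72
Buyer bears (B): 676.08 + 1876.69 + 109.61 + 502.42 + 448.91 + 1611.77 = 5225.48
Landed cost (B) = invoice 47233.66 + 5225.48 + duty 7334.72 = 59793.86
Difference = |54154.62 − 59793.86| = 5639.24

Supplier A is cheaper by SGD 5639.24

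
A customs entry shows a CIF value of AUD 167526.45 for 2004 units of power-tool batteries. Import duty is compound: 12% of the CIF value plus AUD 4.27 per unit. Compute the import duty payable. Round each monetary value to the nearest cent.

Import duty: AUD 28660.25

Ad valorem component: 167526.45 × 12% = 20103.17
Specific component: 2004 × 4.27 = 8557.08
Import duty = 20103.17 + 8557.08 = 28660.25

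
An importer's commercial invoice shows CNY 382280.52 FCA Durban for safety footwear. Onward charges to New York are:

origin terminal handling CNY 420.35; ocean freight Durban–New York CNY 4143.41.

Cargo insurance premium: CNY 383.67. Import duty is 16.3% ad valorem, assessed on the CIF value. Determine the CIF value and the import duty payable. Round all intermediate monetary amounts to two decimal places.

CIF value: CNY 387227.95; import duty: CNY 63118.16

CIF = FCA price + pre-shipment costs + freight + insurance
CIF = 382280.52 + 420.35 + 4143.41 + 383.67 = 387227.95
Import duty = 387227.95 × 16.3% = 63118.16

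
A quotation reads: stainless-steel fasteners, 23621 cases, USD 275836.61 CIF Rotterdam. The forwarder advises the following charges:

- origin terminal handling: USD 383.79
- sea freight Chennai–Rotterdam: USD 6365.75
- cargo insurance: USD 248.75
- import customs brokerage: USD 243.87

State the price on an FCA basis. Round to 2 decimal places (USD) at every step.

Not relevant to the conversion: brokerage — on the buyer under both terms; not part of either seller's price.
From CIF to FCA, the seller no longer bears: origin terminal, freight, insurance.
FCA price = 275836.61 − 383.79 − 6365.75 − 248.75 = 268838.32

FCA price: USD 268838.32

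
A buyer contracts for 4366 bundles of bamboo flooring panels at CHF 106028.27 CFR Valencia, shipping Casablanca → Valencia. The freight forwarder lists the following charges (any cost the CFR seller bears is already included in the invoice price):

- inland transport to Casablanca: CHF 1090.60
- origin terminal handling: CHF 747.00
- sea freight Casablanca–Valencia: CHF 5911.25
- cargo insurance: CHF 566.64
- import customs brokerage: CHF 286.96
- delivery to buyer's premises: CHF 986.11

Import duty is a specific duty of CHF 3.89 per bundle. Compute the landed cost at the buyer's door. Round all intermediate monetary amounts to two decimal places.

CFR: the seller pays costs through ocean freight to the destination port, but not insurance.
Already in the invoice (seller's account under CFR): inland to port, origin terminal, freight — exclude.
CIF value = CFR price + insurance = 106028.27 + 566.64 = 106594.91
Import duty = 4366 × 3.89 = 16983.74
Buyer bears: insurance 566.64 + brokerage 286.96 + delivery 986.11 + duty 16983.74 = 18823.45
Landed cost = invoice 106028.27 + 18823.45 = 124851.72

Total landed cost: CHF 124851.72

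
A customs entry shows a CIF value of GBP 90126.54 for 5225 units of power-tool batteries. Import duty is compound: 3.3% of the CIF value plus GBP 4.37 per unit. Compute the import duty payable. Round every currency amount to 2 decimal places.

Import duty: GBP 25807.43

Ad valorem component: 90126.54 × 3.3% = 2974.18
Specific component: 5225 × 4.37 = 22833.25
Import duty = 2974.18 + 22833.25 = 25807.43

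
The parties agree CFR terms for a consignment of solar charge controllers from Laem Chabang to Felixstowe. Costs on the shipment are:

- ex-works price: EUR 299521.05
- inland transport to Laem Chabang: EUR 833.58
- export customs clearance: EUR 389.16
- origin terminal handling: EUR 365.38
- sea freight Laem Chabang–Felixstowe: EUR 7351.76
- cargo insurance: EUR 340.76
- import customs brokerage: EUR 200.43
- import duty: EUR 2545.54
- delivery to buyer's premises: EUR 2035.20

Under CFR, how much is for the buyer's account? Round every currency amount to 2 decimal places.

Buyer's account: EUR 5121.93

CFR: the seller pays costs through ocean freight to the destination port, but not insurance.
Seller's account: goods 299521.05 + inland to port 833.58 + export clearance 389.16 + origin terminal 365.38 + freight 7351.76 = 308460.93
Buyer's account: insurance 340.76 + brokerage 200.43 + duty 2545.54 + delivery 2035.20 = 5121.93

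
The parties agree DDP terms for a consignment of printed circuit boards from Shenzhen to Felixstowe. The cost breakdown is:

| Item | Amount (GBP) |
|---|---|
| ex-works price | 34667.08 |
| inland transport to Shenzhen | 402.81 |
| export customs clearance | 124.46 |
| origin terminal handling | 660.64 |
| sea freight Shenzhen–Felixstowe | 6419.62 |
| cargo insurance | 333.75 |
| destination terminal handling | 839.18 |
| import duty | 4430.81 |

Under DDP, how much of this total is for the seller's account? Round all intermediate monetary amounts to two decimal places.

Seller's account: GBP 47878.35

DDP: the seller bears all costs including import duty.
Seller's account: goods 34667.08 + inland to port 402.81 + export clearance 124.46 + origin terminal 660.64 + freight 6419.62 + insurance 333.75 + destination terminal 839.18 + duty 4430.81 = 47878.35
Buyer's account: 0.00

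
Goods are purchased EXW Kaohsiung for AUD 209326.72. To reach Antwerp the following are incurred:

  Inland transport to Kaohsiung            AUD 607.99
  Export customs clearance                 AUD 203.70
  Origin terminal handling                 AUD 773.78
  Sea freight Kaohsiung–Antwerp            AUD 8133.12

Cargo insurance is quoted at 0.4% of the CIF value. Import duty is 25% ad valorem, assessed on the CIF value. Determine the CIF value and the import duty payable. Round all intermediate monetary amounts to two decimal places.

CIF value: AUD 219925.01; import duty: AUD 54981.25

Let C be the CIF value. C = EXW price + pre-shipment costs + freight + 0.4% × C
C − 0.4% × C = 209326.72 + 607.99 + 203.70 + 773.78 + 8133.12
0.996 × C = 219045.31
C = 219045.31 / 0.996 = 219925.01
Insurance premium = 0.4% × 219925.01 = 879.70
Import duty = 219925.01 × 25% = 54981.25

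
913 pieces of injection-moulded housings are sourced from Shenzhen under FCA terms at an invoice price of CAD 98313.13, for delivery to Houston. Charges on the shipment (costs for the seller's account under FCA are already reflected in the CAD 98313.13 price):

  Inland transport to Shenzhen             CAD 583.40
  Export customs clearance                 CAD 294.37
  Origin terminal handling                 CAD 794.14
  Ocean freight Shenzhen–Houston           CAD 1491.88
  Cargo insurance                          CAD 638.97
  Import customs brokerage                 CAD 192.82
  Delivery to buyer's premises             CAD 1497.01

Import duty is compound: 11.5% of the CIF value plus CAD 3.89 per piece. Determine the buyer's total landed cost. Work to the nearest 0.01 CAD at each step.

FCA: the seller delivers export-cleared goods to the carrier; the buyer bears costs from that point.
Already in the invoice (seller's account under FCA): inland to port, export clearance — exclude.
CIF value = FCA price + origin terminal + freight + insurance = 98313.13 + 794.14 + 1491.88 + 638.97 = 101238.12
Ad valorem component: 101238.12 × 11.5% = 11642.38
Specific component: 913 × 3.89 = 3551.57
Import duty = 11642.38 + 3551.57 = 15193.95
Buyer bears: origin terminal 794.14 + freight 1491.88 + insurance 638.97 + brokerage 192.82 + delivery 1497.01 + duty 15193.95 = 19808.77
Landed cost = invoice 98313.13 + 19808.77 = 118121.90

Total landed cost: CAD 118121.90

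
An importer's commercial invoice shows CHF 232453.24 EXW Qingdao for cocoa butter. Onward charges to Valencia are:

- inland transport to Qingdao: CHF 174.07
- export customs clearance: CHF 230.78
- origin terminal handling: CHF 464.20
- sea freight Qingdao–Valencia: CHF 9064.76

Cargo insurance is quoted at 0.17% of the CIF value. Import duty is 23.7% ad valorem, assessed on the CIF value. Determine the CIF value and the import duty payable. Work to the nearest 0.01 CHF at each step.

Let C be the CIF value. C = EXW price + pre-shipment costs + freight + 0.17% × C
C − 0.17% × C = 232453.24 + 174.07 + 230.78 + 464.20 + 9064.76
0.9983 × C = 242387.05
C = 242387.05 / 0.9983 = 242799.81
Insurance premium = 0.17% × 242799.81 = 412.76
Import duty = 242799.81 × 23.7% = 57543.55

CIF value: CHF 242799.81; import duty: CHF 57543.55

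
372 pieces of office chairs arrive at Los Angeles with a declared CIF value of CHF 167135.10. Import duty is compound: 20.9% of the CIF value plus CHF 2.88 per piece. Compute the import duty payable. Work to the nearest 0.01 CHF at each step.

Import duty: CHF 36002.60

Ad valorem component: 167135.10 × 20.9% = 34931.24
Specific component: 372 × 2.88 = 1071.36
Import duty = 34931.24 + 1071.36 = 36002.60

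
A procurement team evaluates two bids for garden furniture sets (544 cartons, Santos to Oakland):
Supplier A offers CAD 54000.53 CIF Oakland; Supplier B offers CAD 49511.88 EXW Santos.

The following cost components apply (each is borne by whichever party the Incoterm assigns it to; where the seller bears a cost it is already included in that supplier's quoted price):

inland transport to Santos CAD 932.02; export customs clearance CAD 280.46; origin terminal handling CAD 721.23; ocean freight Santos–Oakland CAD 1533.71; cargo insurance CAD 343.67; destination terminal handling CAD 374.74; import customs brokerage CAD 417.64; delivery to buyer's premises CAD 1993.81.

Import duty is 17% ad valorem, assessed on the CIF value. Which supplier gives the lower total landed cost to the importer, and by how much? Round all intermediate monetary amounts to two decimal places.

Supplier A (CIF):
The CIF price already equals the CIF value: 54000.53
Import duty = 54000.53 × 17% = 9180.09
Buyer bears (A): 374.74 + 417.64 + 1993.81 = 2786.19
Landed cost (A) = invoice 54000.53 + 2786.19 + duty 9180.09 = 65966.81
Supplier B (EXW):
CIF value = EXW price + inland to port + export clearance + origin terminal + freight + insurance = 49511.88 + 932.02 + 280.46 + 721.23 + 1533.71 + 343.67 = 53322.97
Import duty = 53322.97 × 17% = 9064.90
Buyer bears (B): 932.02 + 280.46 + 721.23 + 1533.71 + 343.67 + 374.74 + 417.64 + 1993.81 = 6597.28
Landed cost (B) = invoice 49511.88 + 6597.28 + duty 9064.90 = 65174.06
Difference = |65966.81 − 65174.06| = 792.75

Supplier B is cheaper by CAD 792.75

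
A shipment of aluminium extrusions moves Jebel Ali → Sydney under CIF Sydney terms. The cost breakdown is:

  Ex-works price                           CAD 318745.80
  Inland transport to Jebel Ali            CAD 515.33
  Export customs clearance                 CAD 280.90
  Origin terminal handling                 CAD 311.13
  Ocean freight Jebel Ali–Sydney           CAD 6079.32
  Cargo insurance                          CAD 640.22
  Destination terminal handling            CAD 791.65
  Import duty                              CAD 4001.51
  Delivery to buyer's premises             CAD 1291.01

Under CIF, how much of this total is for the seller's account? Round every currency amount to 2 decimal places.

CIF: the seller pays costs through ocean freight and marine insurance to the destination port.
Seller's account: goods 318745.80 + inland to port 515.33 + export clearance 280.90 + origin terminal 311.13 + freight 6079.32 + insurance 640.22 = 326572.70
Buyer's account: destination terminal 791.65 + duty 4001.51 + delivery 1291.01 = 6084.17

Seller's account: CAD 326572.70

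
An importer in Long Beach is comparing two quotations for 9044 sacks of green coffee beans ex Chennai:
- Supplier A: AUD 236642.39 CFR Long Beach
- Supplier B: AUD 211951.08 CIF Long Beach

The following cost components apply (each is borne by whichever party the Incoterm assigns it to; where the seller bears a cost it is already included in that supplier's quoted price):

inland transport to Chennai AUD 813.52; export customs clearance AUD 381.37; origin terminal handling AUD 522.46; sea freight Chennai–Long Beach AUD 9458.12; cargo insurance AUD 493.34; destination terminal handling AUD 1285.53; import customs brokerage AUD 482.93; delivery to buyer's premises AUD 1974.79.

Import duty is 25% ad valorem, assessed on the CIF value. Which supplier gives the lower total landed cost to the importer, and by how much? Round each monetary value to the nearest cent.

Supplier B is cheaper by AUD 31480.81

Supplier A (CFR):
CIF value = CFR price + insurance = 236642.39 + 493.34 = 237135.73
Import duty = 237135.73 × 25% = 59283.93
Buyer bears (A): 493.34 + 1285.53 + 482.93 + 1974.79 = 4236.59
Landed cost (A) = invoice 236642.39 + 4236.59 + duty 59283.93 = 300162.91
Supplier B (CIF):
The CIF price already equals the CIF value: 211951.08
Import duty = 211951.08 × 25% = 52987.77
Buyer bears (B): 1285.53 + 482.93 + 1974.79 = 3743.25
Landed cost (B) = invoice 211951.08 + 3743.25 + duty 52987.77 = 268682.10
Difference = |300162.91 − 268682.10| = 31480.81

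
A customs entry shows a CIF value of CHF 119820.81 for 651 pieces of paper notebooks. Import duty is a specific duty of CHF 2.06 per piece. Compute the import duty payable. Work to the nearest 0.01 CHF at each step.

Import duty: CHF 1341.06

Import duty = 651 × 2.06 = 1341.06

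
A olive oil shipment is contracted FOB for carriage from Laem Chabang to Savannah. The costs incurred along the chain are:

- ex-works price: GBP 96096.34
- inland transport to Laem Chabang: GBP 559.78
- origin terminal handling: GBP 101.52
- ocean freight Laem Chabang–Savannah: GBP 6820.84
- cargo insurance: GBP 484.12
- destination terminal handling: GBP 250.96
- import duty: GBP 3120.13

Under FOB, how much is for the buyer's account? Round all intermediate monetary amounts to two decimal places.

FOB: the seller bears costs until goods are on board at the origin port; the buyer bears freight, insurance and all costs thereafter.
Seller's account: goods 96096.34 + inland to port 559.78 + origin terminal 101.52 = 96757.64
Buyer's account: freight 6820.84 + insurance 484.12 + destination terminal 250.96 + duty 3120.13 = 10676.05

Buyer's account: GBP 10676.05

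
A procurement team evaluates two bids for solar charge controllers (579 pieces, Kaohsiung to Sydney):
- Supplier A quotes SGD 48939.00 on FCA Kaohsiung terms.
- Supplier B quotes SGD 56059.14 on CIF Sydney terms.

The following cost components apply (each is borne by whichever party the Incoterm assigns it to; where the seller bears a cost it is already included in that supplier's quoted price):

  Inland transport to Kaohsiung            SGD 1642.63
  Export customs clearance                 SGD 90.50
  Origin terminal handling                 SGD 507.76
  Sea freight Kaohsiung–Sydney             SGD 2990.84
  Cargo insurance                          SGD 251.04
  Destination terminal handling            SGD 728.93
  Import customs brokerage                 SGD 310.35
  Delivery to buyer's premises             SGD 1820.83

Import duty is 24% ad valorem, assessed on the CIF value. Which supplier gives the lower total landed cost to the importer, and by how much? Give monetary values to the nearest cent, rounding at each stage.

Supplier A is cheaper by SGD 4179.42

Supplier A (FCA):
CIF value = FCA price + origin terminal + freight + insurance = 48939.00 + 507.76 + 2990.84 + 251.04 = 52688.64
Import duty = 52688.64 × 24% = 12645.27
Buyer bears (A): 507.76 + 2990.84 + 251.04 + 728.93 + 310.35 + 1820.83 = 6609.75
Landed cost (A) = invoice 48939.00 + 6609.75 + duty 12645.27 = 68194.02
Supplier B (CIF):
The CIF price already equals the CIF value: 56059.14
Import duty = 56059.14 × 24% = 13454.19
Buyer bears (B): 728.93 + 310.35 + 1820.83 = 2860.11
Landed cost (B) = invoice 56059.14 + 2860.11 + duty 13454.19 = 72373.44
Difference = |68194.02 − 72373.44| = 4179.42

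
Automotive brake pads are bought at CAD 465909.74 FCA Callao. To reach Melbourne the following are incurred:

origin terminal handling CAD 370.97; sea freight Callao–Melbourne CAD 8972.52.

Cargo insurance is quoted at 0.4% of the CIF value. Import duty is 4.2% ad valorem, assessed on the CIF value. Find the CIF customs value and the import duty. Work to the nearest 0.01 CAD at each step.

CIF value: CAD 477161.88; import duty: CAD 20040.80

Let C be the CIF value. C = FCA price + pre-shipment costs + freight + 0.4% × C
C − 0.4% × C = 465909.74 + 370.97 + 8972.52
0.996 × C = 475253.23
C = 475253.23 / 0.996 = 477161.88
Insurance premium = 0.4% × 477161.88 = 1908.65
Import duty = 477161.88 × 4.2% = 20040.80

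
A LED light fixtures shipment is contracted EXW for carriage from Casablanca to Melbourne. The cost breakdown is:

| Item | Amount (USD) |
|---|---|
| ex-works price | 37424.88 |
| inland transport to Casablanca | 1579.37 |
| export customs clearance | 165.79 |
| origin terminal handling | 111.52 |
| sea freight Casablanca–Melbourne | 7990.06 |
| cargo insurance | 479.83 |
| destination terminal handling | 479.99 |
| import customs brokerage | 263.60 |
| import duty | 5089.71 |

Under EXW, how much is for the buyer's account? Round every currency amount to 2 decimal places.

Buyer's account: USD 16159.87

EXW: the seller makes goods available at their premises; the buyer bears all onward costs.
Seller's account: goods 37424.88 = 37424.88
Buyer's account: inland to port 1579.37 + export clearance 165.79 + origin terminal 111.52 + freight 7990.06 + insurance 479.83 + destination terminal 479.99 + brokerage 263.60 + duty 5089.71 = 16159.87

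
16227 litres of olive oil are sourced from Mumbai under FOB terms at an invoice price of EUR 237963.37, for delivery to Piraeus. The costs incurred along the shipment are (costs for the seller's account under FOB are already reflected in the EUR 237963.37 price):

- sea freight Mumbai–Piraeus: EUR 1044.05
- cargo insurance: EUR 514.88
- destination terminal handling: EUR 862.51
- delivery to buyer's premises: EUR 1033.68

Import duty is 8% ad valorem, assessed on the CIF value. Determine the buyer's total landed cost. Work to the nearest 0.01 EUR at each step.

FOB: the seller bears costs until goods are on board at the origin port; the buyer bears freight, insurance and all costs thereafter.
CIF value = FOB price + freight + insurance = 237963.37 + 1044.05 + 514.88 = 239522.30
Import duty = 239522.30 × 8% = 19161.78
Buyer bears: freight 1044.05 + insurance 514.88 + destination terminal 862.51 + delivery 1033.68 + duty 19161.78 = 22616.90
Landed cost = invoice 237963.37 + 22616.90 = 260580.27

Total landed cost: EUR 260580.27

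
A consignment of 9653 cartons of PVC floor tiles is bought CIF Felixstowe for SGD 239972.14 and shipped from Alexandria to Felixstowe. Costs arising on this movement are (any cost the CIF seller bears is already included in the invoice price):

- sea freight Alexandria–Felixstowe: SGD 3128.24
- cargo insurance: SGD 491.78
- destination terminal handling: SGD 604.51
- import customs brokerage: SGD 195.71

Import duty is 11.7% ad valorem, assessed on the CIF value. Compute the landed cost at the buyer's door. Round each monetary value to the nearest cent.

Total landed cost: SGD 268849.10

CIF: the seller pays costs through ocean freight and marine insurance to the destination port.
Already in the invoice (seller's account under CIF): freight, insurance — exclude.
The CIF price already equals the CIF value: 239972.14
Import duty = 239972.14 × 11.7% = 28076.74
Buyer bears: destination terminal 604.51 + brokerage 195.71 + duty 28076.74 = 28876.96
Landed cost = invoice 239972.14 + 28876.96 = 268849.10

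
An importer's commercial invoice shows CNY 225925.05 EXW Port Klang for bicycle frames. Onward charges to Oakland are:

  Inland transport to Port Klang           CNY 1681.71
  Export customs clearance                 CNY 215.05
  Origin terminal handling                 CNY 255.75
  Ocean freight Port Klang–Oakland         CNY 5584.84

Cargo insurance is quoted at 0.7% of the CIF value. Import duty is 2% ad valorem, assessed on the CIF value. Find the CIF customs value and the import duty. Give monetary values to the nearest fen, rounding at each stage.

Let C be the CIF value. C = EXW price + pre-shipment costs + freight + 0.7% × C
C − 0.7% × C = 225925.05 + 1681.71 + 215.05 + 255.75 + 5584.84
0.993 × C = 233662.40
C = 233662.40 / 0.993 = 235309.57
Insurance premium = 0.7% × 235309.57 = 1647.17
Import duty = 235309.57 × 2% = 4706.19

CIF value: CNY 235309.57; import duty: CNY 4706.19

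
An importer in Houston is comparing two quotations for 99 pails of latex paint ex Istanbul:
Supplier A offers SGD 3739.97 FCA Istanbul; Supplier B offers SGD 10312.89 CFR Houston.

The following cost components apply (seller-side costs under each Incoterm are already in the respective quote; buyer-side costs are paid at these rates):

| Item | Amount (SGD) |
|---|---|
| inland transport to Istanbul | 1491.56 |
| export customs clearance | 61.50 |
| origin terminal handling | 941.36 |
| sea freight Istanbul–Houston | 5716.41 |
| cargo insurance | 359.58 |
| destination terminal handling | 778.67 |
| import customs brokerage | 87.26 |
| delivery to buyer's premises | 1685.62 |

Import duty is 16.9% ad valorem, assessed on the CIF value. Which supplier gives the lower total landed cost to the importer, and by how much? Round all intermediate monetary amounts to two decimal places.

Supplier B is cheaper by SGD 99.19

Supplier A (FCA):
CIF value = FCA price + origin terminal + freight + insurance = 3739.97 + 941.36 + 5716.41 + 359.58 = 10757.32
Import duty = 10757.32 × 16.9% = 1817.99
Buyer bears (A): 941.36 + 5716.41 + 359.58 + 778.67 + 87.26 + 1685.62 = 9568.90
Landed cost (A) = invoice 3739.97 + 9568.90 + duty 1817.99 = 15126.86
Supplier B (CFR):
CIF value = CFR price + insurance = 10312.89 + 359.58 = 10672.47
Import duty = 10672.47 × 16.9% = 1803.65
Buyer bears (B): 359.58 + 778.67 + 87.26 + 1685.62 = 2911.13
Landed cost (B) = invoice 10312.89 + 2911.13 + duty 1803.65 = 15027.67
Difference = |15126.86 − 15027.67| = 99.19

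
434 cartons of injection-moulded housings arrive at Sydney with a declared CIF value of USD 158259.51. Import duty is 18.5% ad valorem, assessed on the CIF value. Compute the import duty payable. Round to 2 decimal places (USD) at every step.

Import duty = 158259.51 × 18.5% = 29278.01

Import duty: USD 29278.01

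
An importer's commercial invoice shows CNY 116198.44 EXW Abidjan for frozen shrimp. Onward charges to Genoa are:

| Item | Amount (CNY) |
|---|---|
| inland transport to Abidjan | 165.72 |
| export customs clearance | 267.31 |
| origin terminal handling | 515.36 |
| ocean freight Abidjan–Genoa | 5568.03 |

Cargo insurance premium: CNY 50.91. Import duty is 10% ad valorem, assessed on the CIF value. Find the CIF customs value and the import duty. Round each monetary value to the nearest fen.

CIF value: CNY 122765.77; import duty: CNY 12276.58

CIF = EXW price + pre-shipment costs + freight + insurance
CIF = 116198.44 + 165.72 + 267.31 + 515.36 + 5568.03 + 50.91 = 122765.77
Import duty = 122765.77 × 10% = 12276.58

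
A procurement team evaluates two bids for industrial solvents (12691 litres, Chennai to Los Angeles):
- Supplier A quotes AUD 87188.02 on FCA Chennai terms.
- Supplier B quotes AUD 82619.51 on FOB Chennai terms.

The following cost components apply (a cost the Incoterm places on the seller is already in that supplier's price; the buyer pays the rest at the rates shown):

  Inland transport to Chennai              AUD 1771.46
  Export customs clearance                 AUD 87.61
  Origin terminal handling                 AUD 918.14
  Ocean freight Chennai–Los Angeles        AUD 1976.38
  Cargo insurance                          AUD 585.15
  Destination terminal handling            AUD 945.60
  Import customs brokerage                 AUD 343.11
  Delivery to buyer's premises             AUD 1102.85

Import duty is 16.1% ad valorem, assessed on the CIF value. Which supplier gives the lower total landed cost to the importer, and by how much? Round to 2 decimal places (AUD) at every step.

Supplier B is cheaper by AUD 6370.00

Supplier A (FCA):
CIF value = FCA price + origin terminal + freight + insurance = 87188.02 + 918.14 + 1976.38 + 585.15 = 90667.69
Import duty = 90667.69 × 16.1% = 14597.50
Buyer bears (A): 918.14 + 1976.38 + 585.15 + 945.60 + 343.11 + 1102.85 = 5871.23
Landed cost (A) = invoice 87188.02 + 5871.23 + duty 14597.50 = 107656.75
Supplier B (FOB):
CIF value = FOB price + freight + insurance = 82619.51 + 1976.38 + 585.15 = 85181.04
Import duty = 85181.04 × 16.1% = 13714.15
Buyer bears (B): 1976.38 + 585.15 + 945.60 + 343.11 + 1102.85 = 4953.09
Landed cost (B) = invoice 82619.51 + 4953.09 + duty 13714.15 = 101286.75
Difference = |107656.75 − 101286.75| = 6370.00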